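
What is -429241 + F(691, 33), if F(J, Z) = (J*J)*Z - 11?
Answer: 15327621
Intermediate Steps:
F(J, Z) = -11 + Z*J² (F(J, Z) = J²*Z - 11 = Z*J² - 11 = -11 + Z*J²)
-429241 + F(691, 33) = -429241 + (-11 + 33*691²) = -429241 + (-11 + 33*477481) = -429241 + (-11 + 15756873) = -429241 + 15756862 = 15327621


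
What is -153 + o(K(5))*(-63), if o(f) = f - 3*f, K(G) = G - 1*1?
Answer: 351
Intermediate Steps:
K(G) = -1 + G (K(G) = G - 1 = -1 + G)
o(f) = -2*f
-153 + o(K(5))*(-63) = -153 - 2*(-1 + 5)*(-63) = -153 - 2*4*(-63) = -153 - 8*(-63) = -153 + 504 = 351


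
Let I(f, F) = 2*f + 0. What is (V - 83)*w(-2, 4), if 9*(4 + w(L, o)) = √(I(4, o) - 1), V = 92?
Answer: -36 + √7 ≈ -33.354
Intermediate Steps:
I(f, F) = 2*f
w(L, o) = -4 + √7/9 (w(L, o) = -4 + √(2*4 - 1)/9 = -4 + √(8 - 1)/9 = -4 + √7/9)
(V - 83)*w(-2, 4) = (92 - 83)*(-4 + √7/9) = 9*(-4 + √7/9) = -36 + √7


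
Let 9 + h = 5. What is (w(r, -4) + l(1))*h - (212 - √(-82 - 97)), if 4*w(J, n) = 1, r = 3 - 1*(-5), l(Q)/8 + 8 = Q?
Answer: 11 + I*√179 ≈ 11.0 + 13.379*I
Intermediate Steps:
l(Q) = -64 + 8*Q
h = -4 (h = -9 + 5 = -4)
r = 8 (r = 3 + 5 = 8)
w(J, n) = ¼ (w(J, n) = (¼)*1 = ¼)
(w(r, -4) + l(1))*h - (212 - √(-82 - 97)) = (¼ + (-64 + 8*1))*(-4) - (212 - √(-82 - 97)) = (¼ + (-64 + 8))*(-4) - (212 - √(-179)) = (¼ - 56)*(-4) - (212 - I*√179) = -223/4*(-4) - (212 - I*√179) = 223 + (-212 + I*√179) = 11 + I*√179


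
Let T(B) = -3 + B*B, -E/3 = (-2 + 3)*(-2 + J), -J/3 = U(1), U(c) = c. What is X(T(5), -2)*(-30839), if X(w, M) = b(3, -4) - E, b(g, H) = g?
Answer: 370068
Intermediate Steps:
J = -3 (J = -3*1 = -3)
E = 15 (E = -3*(-2 + 3)*(-2 - 3) = -3*(-5) = 15)
T(B) = -3 + B²
X(w, M) = -12 (X(w, M) = 3 - 1*15 = 3 - 15 = -12)
X(T(5), -2)*(-30839) = -12*(-30839) = 370068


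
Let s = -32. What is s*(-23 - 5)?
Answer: 896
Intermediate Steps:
s*(-23 - 5) = -32*(-23 - 5) = -32*(-28) = 896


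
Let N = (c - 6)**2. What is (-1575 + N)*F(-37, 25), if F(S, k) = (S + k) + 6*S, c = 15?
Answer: 349596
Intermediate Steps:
F(S, k) = k + 7*S
N = 81 (N = (15 - 6)**2 = 9**2 = 81)
(-1575 + N)*F(-37, 25) = (-1575 + 81)*(25 + 7*(-37)) = -1494*(25 - 259) = -1494*(-234) = 349596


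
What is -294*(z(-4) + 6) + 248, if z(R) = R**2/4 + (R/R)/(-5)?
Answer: -13166/5 ≈ -2633.2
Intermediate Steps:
z(R) = -1/5 + R**2/4 (z(R) = R**2*(1/4) + 1*(-1/5) = R**2/4 - 1/5 = -1/5 + R**2/4)
-294*(z(-4) + 6) + 248 = -294*((-1/5 + (1/4)*(-4)**2) + 6) + 248 = -294*((-1/5 + (1/4)*16) + 6) + 248 = -294*((-1/5 + 4) + 6) + 248 = -294*(19/5 + 6) + 248 = -294*49/5 + 248 = -98*147/5 + 248 = -14406/5 + 248 = -13166/5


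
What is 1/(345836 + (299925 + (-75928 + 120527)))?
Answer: 1/690360 ≈ 1.4485e-6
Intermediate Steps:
1/(345836 + (299925 + (-75928 + 120527))) = 1/(345836 + (299925 + 44599)) = 1/(345836 + 344524) = 1/690360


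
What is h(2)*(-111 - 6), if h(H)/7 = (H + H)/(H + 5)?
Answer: -468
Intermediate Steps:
h(H) = 14*H/(5 + H) (h(H) = 7*((H + H)/(H + 5)) = 7*((2*H)/(5 + H)) = 7*(2*H/(5 + H)) = 14*H/(5 + H))
h(2)*(-111 - 6) = (14*2/(5 + 2))*(-111 - 6) = (14*2/7)*(-117) = (14*2*(⅐))*(-117) = 4*(-117) = -468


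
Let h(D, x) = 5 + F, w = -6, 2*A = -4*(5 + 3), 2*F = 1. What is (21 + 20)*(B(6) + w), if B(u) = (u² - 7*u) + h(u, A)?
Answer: -533/2 ≈ -266.50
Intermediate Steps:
F = ½ (F = (½)*1 = ½ ≈ 0.50000)
A = -16 (A = (-4*(5 + 3))/2 = (-4*8)/2 = (½)*(-32) = -16)
h(D, x) = 11/2 (h(D, x) = 5 + ½ = 11/2)
B(u) = 11/2 + u² - 7*u (B(u) = (u² - 7*u) + 11/2 = 11/2 + u² - 7*u)
(21 + 20)*(B(6) + w) = (21 + 20)*((11/2 + 6² - 7*6) - 6) = 41*((11/2 + 36 - 42) - 6) = 41*(-½ - 6) = 41*(-13/2) = -533/2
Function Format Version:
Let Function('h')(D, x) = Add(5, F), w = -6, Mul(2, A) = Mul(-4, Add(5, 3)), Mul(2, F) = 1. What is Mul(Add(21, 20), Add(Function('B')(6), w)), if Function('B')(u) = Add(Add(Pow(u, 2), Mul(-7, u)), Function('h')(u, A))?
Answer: Rational(-533, 2) ≈ -266.50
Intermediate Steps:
F = Rational(1, 2) (F = Mul(Rational(1, 2), 1) = Rational(1, 2) ≈ 0.50000)
A = -16 (A = Mul(Rational(1, 2), Mul(-4, Add(5, 3))) = Mul(Rational(1, 2), Mul(-4, 8)) = Mul(Rational(1, 2), -32) = -16)
Function('h')(D, x) = Rational(11, 2) (Function('h')(D, x) = Add(5, Rational(1, 2)) = Rational(11, 2))
Function('B')(u) = Add(Rational(11, 2), Pow(u, 2), Mul(-7, u)) (Function('B')(u) = Add(Add(Pow(u, 2), Mul(-7, u)), Rational(11, 2)) = Add(Rational(11, 2), Pow(u, 2), Mul(-7, u)))
Mul(Add(21, 20), Add(Function('B')(6), w)) = Mul(Add(21, 20), Add(Add(Rational(11, 2), Pow(6, 2), Mul(-7, 6)), -6)) = Mul(41, Add(Add(Rational(11, 2), 36, -42), -6)) = Mul(41, Add(Rational(-1, 2), -6)) = Mul(41, Rational(-13, 2)) = Rational(-533, 2)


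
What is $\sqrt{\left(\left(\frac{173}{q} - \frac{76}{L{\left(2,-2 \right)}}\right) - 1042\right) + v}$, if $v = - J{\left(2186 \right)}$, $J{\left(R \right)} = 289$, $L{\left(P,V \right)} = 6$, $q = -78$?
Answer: $\frac{i \sqrt{909818}}{26} \approx 36.686 i$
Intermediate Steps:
$v = -289$ ($v = \left(-1\right) 289 = -289$)
$\sqrt{\left(\left(\frac{173}{q} - \frac{76}{L{\left(2,-2 \right)}}\right) - 1042\right) + v} = \sqrt{\left(\left(\frac{173}{-78} - \frac{76}{6}\right) - 1042\right) - 289} = \sqrt{\left(\left(173 \left(- \frac{1}{78}\right) - \frac{38}{3}\right) - 1042\right) - 289} = \sqrt{\left(\left(- \frac{173}{78} - \frac{38}{3}\right) - 1042\right) - 289} = \sqrt{\left(- \frac{387}{26} - 1042\right) - 289} = \sqrt{- \frac{27479}{26} - 289} = \sqrt{- \frac{34993}{26}} = \frac{i \sqrt{909818}}{26}$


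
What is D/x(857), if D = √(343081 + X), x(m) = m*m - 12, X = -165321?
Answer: 4*√11110/734437 ≈ 0.00057407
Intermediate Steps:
x(m) = -12 + m² (x(m) = m² - 12 = -12 + m²)
D = 4*√11110 (D = √(343081 - 165321) = √177760 = 4*√11110 ≈ 421.62)
D/x(857) = (4*√11110)/(-12 + 857²) = (4*√11110)/(-12 + 734449) = (4*√11110)/734437 = (4*√11110)*(1/734437) = 4*√11110/734437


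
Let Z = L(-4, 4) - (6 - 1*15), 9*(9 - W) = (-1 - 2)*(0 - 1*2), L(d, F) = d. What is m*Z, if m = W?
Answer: 125/3 ≈ 41.667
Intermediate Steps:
W = 25/3 (W = 9 - (-1 - 2)*(0 - 1*2)/9 = 9 - (-1)*(0 - 2)/3 = 9 - (-1)*(-2)/3 = 9 - ⅑*6 = 9 - ⅔ = 25/3 ≈ 8.3333)
m = 25/3 ≈ 8.3333
Z = 5 (Z = -4 - (6 - 1*15) = -4 - (6 - 15) = -4 - 1*(-9) = -4 + 9 = 5)
m*Z = (25/3)*5 = 125/3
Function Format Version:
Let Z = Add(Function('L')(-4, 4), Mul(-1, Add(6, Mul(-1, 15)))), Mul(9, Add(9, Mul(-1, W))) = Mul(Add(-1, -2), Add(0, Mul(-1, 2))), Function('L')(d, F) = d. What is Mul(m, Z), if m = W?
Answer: Rational(125, 3) ≈ 41.667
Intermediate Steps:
W = Rational(25, 3) (W = Add(9, Mul(Rational(-1, 9), Mul(Add(-1, -2), Add(0, Mul(-1, 2))))) = Add(9, Mul(Rational(-1, 9), Mul(-3, Add(0, -2)))) = Add(9, Mul(Rational(-1, 9), Mul(-3, -2))) = Add(9, Mul(Rational(-1, 9), 6)) = Add(9, Rational(-2, 3)) = Rational(25, 3) ≈ 8.3333)
m = Rational(25, 3) ≈ 8.3333
Z = 5 (Z = Add(-4, Mul(-1, Add(6, Mul(-1, 15)))) = Add(-4, Mul(-1, Add(6, -15))) = Add(-4, Mul(-1, -9)) = Add(-4, 9) = 5)
Mul(m, Z) = Mul(Rational(25, 3), 5) = Rational(125, 3)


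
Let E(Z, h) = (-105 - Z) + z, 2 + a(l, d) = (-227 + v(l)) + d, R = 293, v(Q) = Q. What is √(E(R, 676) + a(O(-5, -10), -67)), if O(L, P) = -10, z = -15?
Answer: I*√719 ≈ 26.814*I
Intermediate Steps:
a(l, d) = -229 + d + l (a(l, d) = -2 + ((-227 + l) + d) = -2 + (-227 + d + l) = -229 + d + l)
E(Z, h) = -120 - Z (E(Z, h) = (-105 - Z) - 15 = -120 - Z)
√(E(R, 676) + a(O(-5, -10), -67)) = √((-120 - 1*293) + (-229 - 67 - 10)) = √((-120 - 293) - 306) = √(-413 - 306) = √(-719) = I*√719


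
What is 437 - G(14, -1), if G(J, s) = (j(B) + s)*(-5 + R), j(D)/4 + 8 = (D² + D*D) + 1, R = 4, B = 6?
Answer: 696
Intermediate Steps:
j(D) = -28 + 8*D² (j(D) = -32 + 4*((D² + D*D) + 1) = -32 + 4*((D² + D²) + 1) = -32 + 4*(2*D² + 1) = -32 + 4*(1 + 2*D²) = -32 + (4 + 8*D²) = -28 + 8*D²)
G(J, s) = -260 - s (G(J, s) = ((-28 + 8*6²) + s)*(-5 + 4) = ((-28 + 8*36) + s)*(-1) = ((-28 + 288) + s)*(-1) = (260 + s)*(-1) = -260 - s)
437 - G(14, -1) = 437 - (-260 - 1*(-1)) = 437 - (-260 + 1) = 437 - 1*(-259) = 437 + 259 = 696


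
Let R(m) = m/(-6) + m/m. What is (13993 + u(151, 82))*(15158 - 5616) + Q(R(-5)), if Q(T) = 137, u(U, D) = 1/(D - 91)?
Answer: 1201682545/9 ≈ 1.3352e+8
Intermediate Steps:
u(U, D) = 1/(-91 + D)
R(m) = 1 - m/6 (R(m) = m*(-1/6) + 1 = -m/6 + 1 = 1 - m/6)
(13993 + u(151, 82))*(15158 - 5616) + Q(R(-5)) = (13993 + 1/(-91 + 82))*(15158 - 5616) + 137 = (13993 + 1/(-9))*9542 + 137 = (13993 - 1/9)*9542 + 137 = (125936/9)*9542 + 137 = 1201681312/9 + 137 = 1201682545/9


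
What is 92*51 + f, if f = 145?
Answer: 4837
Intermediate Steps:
92*51 + f = 92*51 + 145 = 4692 + 145 = 4837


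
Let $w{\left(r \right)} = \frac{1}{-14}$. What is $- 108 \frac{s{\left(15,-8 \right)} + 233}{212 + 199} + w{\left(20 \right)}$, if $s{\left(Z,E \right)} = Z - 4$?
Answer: $- \frac{123113}{1918} \approx -64.188$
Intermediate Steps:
$s{\left(Z,E \right)} = -4 + Z$
$w{\left(r \right)} = - \frac{1}{14}$
$- 108 \frac{s{\left(15,-8 \right)} + 233}{212 + 199} + w{\left(20 \right)} = - 108 \frac{\left(-4 + 15\right) + 233}{212 + 199} - \frac{1}{14} = - 108 \frac{11 + 233}{411} - \frac{1}{14} = - 108 \cdot 244 \cdot \frac{1}{411} - \frac{1}{14} = \left(-108\right) \frac{244}{411} - \frac{1}{14} = - \frac{8784}{137} - \frac{1}{14} = - \frac{123113}{1918}$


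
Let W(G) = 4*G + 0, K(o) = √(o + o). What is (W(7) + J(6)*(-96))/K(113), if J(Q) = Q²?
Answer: -1714*√226/113 ≈ -228.03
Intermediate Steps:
K(o) = √2*√o (K(o) = √(2*o) = √2*√o)
W(G) = 4*G
(W(7) + J(6)*(-96))/K(113) = (4*7 + 6²*(-96))/((√2*√113)) = (28 + 36*(-96))/(√226) = (28 - 3456)*(√226/226) = -1714*√226/113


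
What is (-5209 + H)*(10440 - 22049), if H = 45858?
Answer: -471894241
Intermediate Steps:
(-5209 + H)*(10440 - 22049) = (-5209 + 45858)*(10440 - 22049) = 40649*(-11609) = -471894241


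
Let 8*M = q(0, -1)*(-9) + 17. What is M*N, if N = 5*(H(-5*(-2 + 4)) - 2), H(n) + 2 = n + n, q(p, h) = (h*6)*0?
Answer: -255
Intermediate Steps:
q(p, h) = 0 (q(p, h) = (6*h)*0 = 0)
H(n) = -2 + 2*n (H(n) = -2 + (n + n) = -2 + 2*n)
N = -120 (N = 5*((-2 + 2*(-5*(-2 + 4))) - 2) = 5*((-2 + 2*(-5*2)) - 2) = 5*((-2 + 2*(-10)) - 2) = 5*((-2 - 20) - 2) = 5*(-22 - 2) = 5*(-24) = -120)
M = 17/8 (M = (0*(-9) + 17)/8 = (0 + 17)/8 = (1/8)*17 = 17/8 ≈ 2.1250)
M*N = (17/8)*(-120) = -255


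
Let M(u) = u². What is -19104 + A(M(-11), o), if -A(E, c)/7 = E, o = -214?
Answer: -19951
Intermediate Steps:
A(E, c) = -7*E
-19104 + A(M(-11), o) = -19104 - 7*(-11)² = -19104 - 7*121 = -19104 - 847 = -19951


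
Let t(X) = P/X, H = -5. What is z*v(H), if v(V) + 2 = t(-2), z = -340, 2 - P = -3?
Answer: 1530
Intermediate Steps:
P = 5 (P = 2 - 1*(-3) = 2 + 3 = 5)
t(X) = 5/X
v(V) = -9/2 (v(V) = -2 + 5/(-2) = -2 + 5*(-½) = -2 - 5/2 = -9/2)
z*v(H) = -340*(-9/2) = 1530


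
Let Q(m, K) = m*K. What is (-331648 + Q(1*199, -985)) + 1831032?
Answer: 1303369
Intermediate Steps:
Q(m, K) = K*m
(-331648 + Q(1*199, -985)) + 1831032 = (-331648 - 985*199) + 1831032 = (-331648 - 196015) + 1831032 = -527663 + 1831032 = 1303369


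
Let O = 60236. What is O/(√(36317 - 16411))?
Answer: 814*√19906/269 ≈ 426.94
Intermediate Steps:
O/(√(36317 - 16411)) = 60236/(√(36317 - 16411)) = 60236/(√19906) = 60236*(√19906/19906) = 814*√19906/269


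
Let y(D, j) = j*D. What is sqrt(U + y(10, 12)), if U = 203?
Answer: sqrt(323) ≈ 17.972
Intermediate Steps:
y(D, j) = D*j
sqrt(U + y(10, 12)) = sqrt(203 + 10*12) = sqrt(203 + 120) = sqrt(323)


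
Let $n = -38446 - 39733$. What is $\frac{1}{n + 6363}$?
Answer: $- \frac{1}{71816} \approx -1.3924 \cdot 10^{-5}$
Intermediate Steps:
$n = -78179$ ($n = -38446 - 39733 = -78179$)
$\frac{1}{n + 6363} = \frac{1}{-78179 + 6363} = \frac{1}{-71816} = - \frac{1}{71816}$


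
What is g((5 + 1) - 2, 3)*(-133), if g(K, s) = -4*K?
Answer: 2128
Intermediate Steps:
g((5 + 1) - 2, 3)*(-133) = -4*((5 + 1) - 2)*(-133) = -4*(6 - 2)*(-133) = -4*4*(-133) = -16*(-133) = 2128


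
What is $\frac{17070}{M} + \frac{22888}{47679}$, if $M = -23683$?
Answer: $- \frac{271824026}{1129181757} \approx -0.24073$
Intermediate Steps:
$\frac{17070}{M} + \frac{22888}{47679} = \frac{17070}{-23683} + \frac{22888}{47679} = 17070 \left(- \frac{1}{23683}\right) + 22888 \cdot \frac{1}{47679} = - \frac{17070}{23683} + \frac{22888}{47679} = - \frac{271824026}{1129181757}$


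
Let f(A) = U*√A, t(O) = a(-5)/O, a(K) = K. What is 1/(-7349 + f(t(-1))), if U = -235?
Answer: -7349/53731676 + 235*√5/53731676 ≈ -0.00012699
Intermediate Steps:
t(O) = -5/O
f(A) = -235*√A
1/(-7349 + f(t(-1))) = 1/(-7349 - 235*√5*√(-1/(-1))) = 1/(-7349 - 235*√5)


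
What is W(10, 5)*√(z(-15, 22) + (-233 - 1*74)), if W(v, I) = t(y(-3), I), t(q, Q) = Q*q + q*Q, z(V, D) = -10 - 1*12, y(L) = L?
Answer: -30*I*√329 ≈ -544.15*I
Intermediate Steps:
z(V, D) = -22 (z(V, D) = -10 - 12 = -22)
t(q, Q) = 2*Q*q (t(q, Q) = Q*q + Q*q = 2*Q*q)
W(v, I) = -6*I (W(v, I) = 2*I*(-3) = -6*I)
W(10, 5)*√(z(-15, 22) + (-233 - 1*74)) = (-6*5)*√(-22 + (-233 - 1*74)) = -30*√(-22 + (-233 - 74)) = -30*√(-22 - 307) = -30*I*√329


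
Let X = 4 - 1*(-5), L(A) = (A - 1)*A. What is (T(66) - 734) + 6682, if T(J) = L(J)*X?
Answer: 44558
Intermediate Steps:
L(A) = A*(-1 + A) (L(A) = (-1 + A)*A = A*(-1 + A))
X = 9 (X = 4 + 5 = 9)
T(J) = 9*J*(-1 + J) (T(J) = (J*(-1 + J))*9 = 9*J*(-1 + J))
(T(66) - 734) + 6682 = (9*66*(-1 + 66) - 734) + 6682 = (9*66*65 - 734) + 6682 = (38610 - 734) + 6682 = 37876 + 6682 = 44558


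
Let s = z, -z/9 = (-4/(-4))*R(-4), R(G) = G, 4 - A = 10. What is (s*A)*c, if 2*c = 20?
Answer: -2160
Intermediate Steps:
A = -6 (A = 4 - 1*10 = 4 - 10 = -6)
c = 10 (c = (½)*20 = 10)
z = 36 (z = -9*(-4/(-4))*(-4) = -9*(-4*(-¼))*(-4) = -9*(-4) = 36)
s = 36
(s*A)*c = (36*(-6))*10 = -216*10 = -2160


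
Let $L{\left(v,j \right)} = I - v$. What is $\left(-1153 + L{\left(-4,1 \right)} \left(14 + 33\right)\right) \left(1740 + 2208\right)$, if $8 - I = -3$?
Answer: $-1768704$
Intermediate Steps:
$I = 11$ ($I = 8 - -3 = 8 + 3 = 11$)
$L{\left(v,j \right)} = 11 - v$
$\left(-1153 + L{\left(-4,1 \right)} \left(14 + 33\right)\right) \left(1740 + 2208\right) = \left(-1153 + \left(11 - -4\right) \left(14 + 33\right)\right) \left(1740 + 2208\right) = \left(-1153 + \left(11 + 4\right) 47\right) 3948 = \left(-1153 + 15 \cdot 47\right) 3948 = \left(-1153 + 705\right) 3948 = \left(-448\right) 3948 = -1768704$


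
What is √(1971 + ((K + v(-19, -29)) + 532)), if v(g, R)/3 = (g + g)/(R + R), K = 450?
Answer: √2485126/29 ≈ 54.360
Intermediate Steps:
v(g, R) = 3*g/R (v(g, R) = 3*((g + g)/(R + R)) = 3*((2*g)/((2*R))) = 3*((2*g)*(1/(2*R))) = 3*(g/R) = 3*g/R)
√(1971 + ((K + v(-19, -29)) + 532)) = √(1971 + ((450 + 3*(-19)/(-29)) + 532)) = √(1971 + ((450 + 3*(-19)*(-1/29)) + 532)) = √(1971 + ((450 + 57/29) + 532)) = √(1971 + (13107/29 + 532)) = √(1971 + 28535/29) = √(85694/29) = √2485126/29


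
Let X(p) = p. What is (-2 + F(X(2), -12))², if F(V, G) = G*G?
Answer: 20164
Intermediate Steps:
F(V, G) = G²
(-2 + F(X(2), -12))² = (-2 + (-12)²)² = (-2 + 144)² = 142² = 20164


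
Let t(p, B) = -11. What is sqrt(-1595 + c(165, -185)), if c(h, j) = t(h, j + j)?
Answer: I*sqrt(1606) ≈ 40.075*I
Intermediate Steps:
c(h, j) = -11
sqrt(-1595 + c(165, -185)) = sqrt(-1595 - 11) = sqrt(-1606) = I*sqrt(1606)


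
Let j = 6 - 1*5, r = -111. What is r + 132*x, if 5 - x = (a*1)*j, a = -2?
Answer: 813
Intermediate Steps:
j = 1 (j = 6 - 5 = 1)
x = 7 (x = 5 - (-2*1) = 5 - (-2) = 5 - 1*(-2) = 5 + 2 = 7)
r + 132*x = -111 + 132*7 = -111 + 924 = 813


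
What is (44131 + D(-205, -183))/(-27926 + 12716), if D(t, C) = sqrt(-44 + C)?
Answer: -44131/15210 - I*sqrt(227)/15210 ≈ -2.9014 - 0.00099057*I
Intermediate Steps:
(44131 + D(-205, -183))/(-27926 + 12716) = (44131 + sqrt(-44 - 183))/(-27926 + 12716) = (44131 + sqrt(-227))/(-15210) = (44131 + I*sqrt(227))*(-1/15210) = -44131/15210 - I*sqrt(227)/15210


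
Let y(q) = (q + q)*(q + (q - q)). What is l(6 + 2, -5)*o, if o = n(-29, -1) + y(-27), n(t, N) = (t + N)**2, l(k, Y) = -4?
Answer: -9432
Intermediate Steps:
n(t, N) = (N + t)**2
y(q) = 2*q**2 (y(q) = (2*q)*(q + 0) = (2*q)*q = 2*q**2)
o = 2358 (o = (-1 - 29)**2 + 2*(-27)**2 = (-30)**2 + 2*729 = 900 + 1458 = 2358)
l(6 + 2, -5)*o = -4*2358 = -9432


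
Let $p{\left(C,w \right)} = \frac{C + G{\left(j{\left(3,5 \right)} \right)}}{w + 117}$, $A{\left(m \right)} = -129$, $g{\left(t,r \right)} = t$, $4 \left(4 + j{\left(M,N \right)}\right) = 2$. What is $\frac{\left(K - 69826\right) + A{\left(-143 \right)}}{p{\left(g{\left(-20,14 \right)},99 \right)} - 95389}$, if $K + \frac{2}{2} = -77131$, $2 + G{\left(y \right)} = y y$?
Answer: $\frac{42361056}{27472045} \approx 1.542$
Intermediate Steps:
$j{\left(M,N \right)} = - \frac{7}{2}$ ($j{\left(M,N \right)} = -4 + \frac{1}{4} \cdot 2 = -4 + \frac{1}{2} = - \frac{7}{2}$)
$G{\left(y \right)} = -2 + y^{2}$ ($G{\left(y \right)} = -2 + y y = -2 + y^{2}$)
$K = -77132$ ($K = -1 - 77131 = -77132$)
$p{\left(C,w \right)} = \frac{\frac{41}{4} + C}{117 + w}$ ($p{\left(C,w \right)} = \frac{C - \left(2 - \left(- \frac{7}{2}\right)^{2}\right)}{w + 117} = \frac{C + \left(-2 + \frac{49}{4}\right)}{117 + w} = \frac{C + \frac{41}{4}}{117 + w} = \frac{\frac{41}{4} + C}{117 + w}$)
$\frac{\left(K - 69826\right) + A{\left(-143 \right)}}{p{\left(g{\left(-20,14 \right)},99 \right)} - 95389} = \frac{\left(-77132 - 69826\right) - 129}{\frac{\frac{41}{4} - 20}{117 + 99} - 95389} = \frac{\left(-77132 - 69826\right) - 129}{\frac{1}{216} \left(- \frac{39}{4}\right) - 95389} = \frac{-146958 - 129}{\frac{1}{216} \left(- \frac{39}{4}\right) - 95389} = - \frac{147087}{- \frac{13}{288} - 95389} = - \frac{147087}{- \frac{27472045}{288}} = \left(-147087\right) \left(- \frac{288}{27472045}\right) = \frac{42361056}{27472045}$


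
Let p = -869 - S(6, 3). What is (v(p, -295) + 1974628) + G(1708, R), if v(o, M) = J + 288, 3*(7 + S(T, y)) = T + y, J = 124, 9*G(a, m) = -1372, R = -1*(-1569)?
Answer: 17773988/9 ≈ 1.9749e+6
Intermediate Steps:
R = 1569
G(a, m) = -1372/9 (G(a, m) = (⅑)*(-1372) = -1372/9)
S(T, y) = -7 + T/3 + y/3 (S(T, y) = -7 + (T + y)/3 = -7 + (T/3 + y/3) = -7 + T/3 + y/3)
p = -865 (p = -869 - (-7 + (⅓)*6 + (⅓)*3) = -869 - (-7 + 2 + 1) = -869 - 1*(-4) = -869 + 4 = -865)
v(o, M) = 412 (v(o, M) = 124 + 288 = 412)
(v(p, -295) + 1974628) + G(1708, R) = (412 + 1974628) - 1372/9 = 1975040 - 1372/9 = 17773988/9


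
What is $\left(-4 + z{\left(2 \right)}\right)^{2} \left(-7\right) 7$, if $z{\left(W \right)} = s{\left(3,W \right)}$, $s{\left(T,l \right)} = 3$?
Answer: $-49$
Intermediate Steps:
$z{\left(W \right)} = 3$
$\left(-4 + z{\left(2 \right)}\right)^{2} \left(-7\right) 7 = \left(-4 + 3\right)^{2} \left(-7\right) 7 = \left(-1\right)^{2} \left(-7\right) 7 = 1 \left(-7\right) 7 = \left(-7\right) 7 = -49$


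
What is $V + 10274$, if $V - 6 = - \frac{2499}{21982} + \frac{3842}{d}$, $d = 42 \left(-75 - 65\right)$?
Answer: $\frac{332158403959}{32313540} \approx 10279.0$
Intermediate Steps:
$d = -5880$ ($d = 42 \left(-140\right) = -5880$)
$V = \frac{169093999}{32313540}$ ($V = 6 + \left(- \frac{2499}{21982} + \frac{3842}{-5880}\right) = 6 + \left(\left(-2499\right) \frac{1}{21982} + 3842 \left(- \frac{1}{5880}\right)\right) = 6 - \frac{24787241}{32313540} = \frac{169093999}{32313540} \approx 5.2329$)
$V + 10274 = \frac{169093999}{32313540} + 10274 = \frac{332158403959}{32313540}$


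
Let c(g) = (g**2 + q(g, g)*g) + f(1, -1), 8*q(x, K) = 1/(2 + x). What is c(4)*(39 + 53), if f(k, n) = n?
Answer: 4163/3 ≈ 1387.7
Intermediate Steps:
q(x, K) = 1/(8*(2 + x))
c(g) = -1 + g**2 + g/(8*(2 + g)) (c(g) = (g**2 + (1/(8*(2 + g)))*g) - 1 = (g**2 + g/(8*(2 + g))) - 1 = -1 + g**2 + g/(8*(2 + g)))
c(4)*(39 + 53) = (((1/8)*4 + (-1 + 4**2)*(2 + 4))/(2 + 4))*(39 + 53) = ((1/2 + (-1 + 16)*6)/6)*92 = ((1/2 + 15*6)/6)*92 = ((1/2 + 90)/6)*92 = ((1/6)*(181/2))*92 = (181/12)*92 = 4163/3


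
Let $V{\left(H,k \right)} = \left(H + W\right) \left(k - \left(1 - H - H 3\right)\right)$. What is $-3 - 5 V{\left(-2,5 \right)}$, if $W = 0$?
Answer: $-43$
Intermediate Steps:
$V{\left(H,k \right)} = H \left(-1 + k + 4 H\right)$ ($V{\left(H,k \right)} = \left(H + 0\right) \left(k - \left(1 - H - H 3\right)\right) = H \left(k + \left(\left(H + 3 H\right) - 1\right)\right) = H \left(k + \left(4 H - 1\right)\right) = H \left(k + \left(-1 + 4 H\right)\right) = H \left(-1 + k + 4 H\right)$)
$-3 - 5 V{\left(-2,5 \right)} = -3 - 5 \left(- 2 \left(-1 + 5 + 4 \left(-2\right)\right)\right) = -3 - 5 \left(- 2 \left(-1 + 5 - 8\right)\right) = -3 - 5 \left(\left(-2\right) \left(-4\right)\right) = -3 - 40 = -43$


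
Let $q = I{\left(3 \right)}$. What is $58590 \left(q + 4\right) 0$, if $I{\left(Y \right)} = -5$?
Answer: $0$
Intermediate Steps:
$q = -5$
$58590 \left(q + 4\right) 0 = 58590 \left(-5 + 4\right) 0 = 58590 \left(\left(-1\right) 0\right) = 58590 \cdot 0 = 0$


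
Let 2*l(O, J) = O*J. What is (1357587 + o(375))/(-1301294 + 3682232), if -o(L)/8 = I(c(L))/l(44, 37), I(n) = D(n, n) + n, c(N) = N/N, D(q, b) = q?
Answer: 552537901/969041766 ≈ 0.57019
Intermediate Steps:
l(O, J) = J*O/2 (l(O, J) = (O*J)/2 = (J*O)/2 = J*O/2)
c(N) = 1
I(n) = 2*n (I(n) = n + n = 2*n)
o(L) = -8/407 (o(L) = -8*2*1/((1/2)*37*44) = -16/814 = -8*1/407 = -8/407)
(1357587 + o(375))/(-1301294 + 3682232) = (1357587 - 8/407)/(-1301294 + 3682232) = (552537901/407)/2380938 = (552537901/407)*(1/2380938) = 552537901/969041766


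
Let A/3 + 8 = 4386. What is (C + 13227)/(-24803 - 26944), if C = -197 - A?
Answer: 104/51747 ≈ 0.0020098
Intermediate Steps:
A = 13134 (A = -24 + 3*4386 = -24 + 13158 = 13134)
C = -13331 (C = -197 - 1*13134 = -197 - 13134 = -13331)
(C + 13227)/(-24803 - 26944) = (-13331 + 13227)/(-24803 - 26944) = -104/(-51747) = -104*(-1/51747) = 104/51747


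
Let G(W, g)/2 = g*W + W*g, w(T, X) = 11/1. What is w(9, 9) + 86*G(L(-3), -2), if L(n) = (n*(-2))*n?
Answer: 12395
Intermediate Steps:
L(n) = -2*n² (L(n) = (-2*n)*n = -2*n²)
w(T, X) = 11 (w(T, X) = 11*1 = 11)
G(W, g) = 4*W*g (G(W, g) = 2*(g*W + W*g) = 2*(W*g + W*g) = 2*(2*W*g) = 4*W*g)
w(9, 9) + 86*G(L(-3), -2) = 11 + 86*(4*(-2*(-3)²)*(-2)) = 11 + 86*(4*(-2*9)*(-2)) = 11 + 86*(4*(-18)*(-2)) = 11 + 86*144 = 11 + 12384 = 12395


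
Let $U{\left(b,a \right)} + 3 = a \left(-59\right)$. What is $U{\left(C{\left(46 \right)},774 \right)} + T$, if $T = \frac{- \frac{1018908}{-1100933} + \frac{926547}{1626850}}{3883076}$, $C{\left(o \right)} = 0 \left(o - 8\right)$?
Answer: $- \frac{317618502740185386488049}{6954794340643829800} \approx -45669.0$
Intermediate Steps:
$C{\left(o \right)} = 0$ ($C{\left(o \right)} = 0 \left(-8 + o\right) = 0$)
$U{\left(b,a \right)} = -3 - 59 a$ ($U{\left(b,a \right)} = -3 + a \left(-59\right) = -3 - 59 a$)
$T = \frac{2677676648151}{6954794340643829800}$ ($T = \left(\left(-1018908\right) \left(- \frac{1}{1100933}\right) + 926547 \cdot \frac{1}{1626850}\right) \frac{1}{3883076} = \left(\frac{1018908}{1100933} + \frac{926547}{1626850}\right) \frac{1}{3883076} = \frac{2677676648151}{1791052851050} \cdot \frac{1}{3883076} = \frac{2677676648151}{6954794340643829800} \approx 3.8501 \cdot 10^{-7}$)
$U{\left(C{\left(46 \right)},774 \right)} + T = \left(-3 - 45666\right) + \frac{2677676648151}{6954794340643829800} = -45669 + \frac{2677676648151}{6954794340643829800} = - \frac{317618502740185386488049}{6954794340643829800}$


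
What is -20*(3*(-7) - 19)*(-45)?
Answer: -36000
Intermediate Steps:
-20*(3*(-7) - 19)*(-45) = -20*(-21 - 19)*(-45) = -20*(-40)*(-45) = 800*(-45) = -36000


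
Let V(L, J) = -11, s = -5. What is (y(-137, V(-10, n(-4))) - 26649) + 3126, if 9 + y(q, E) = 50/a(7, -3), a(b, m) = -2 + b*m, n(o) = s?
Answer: -541286/23 ≈ -23534.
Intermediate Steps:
n(o) = -5
y(q, E) = -257/23 (y(q, E) = -9 + 50/(-2 + 7*(-3)) = -9 + 50/(-2 - 21) = -9 + 50/(-23) = -9 + 50*(-1/23) = -9 - 50/23 = -257/23)
(y(-137, V(-10, n(-4))) - 26649) + 3126 = (-257/23 - 26649) + 3126 = -613184/23 + 3126 = -541286/23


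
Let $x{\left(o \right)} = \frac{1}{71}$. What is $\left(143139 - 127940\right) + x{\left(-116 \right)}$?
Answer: $\frac{1079130}{71} \approx 15199.0$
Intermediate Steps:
$x{\left(o \right)} = \frac{1}{71}$
$\left(143139 - 127940\right) + x{\left(-116 \right)} = \left(143139 - 127940\right) + \frac{1}{71} = 15199 + \frac{1}{71} = \frac{1079130}{71}$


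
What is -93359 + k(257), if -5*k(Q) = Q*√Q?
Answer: -93359 - 257*√257/5 ≈ -94183.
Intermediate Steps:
k(Q) = -Q^(3/2)/5 (k(Q) = -Q*√Q/5 = -Q^(3/2)/5)
-93359 + k(257) = -93359 - 257*√257/5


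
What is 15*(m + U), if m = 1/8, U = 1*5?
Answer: 615/8 ≈ 76.875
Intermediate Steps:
U = 5
m = ⅛ ≈ 0.12500
15*(m + U) = 15*(⅛ + 5) = 15*(41/8) = 615/8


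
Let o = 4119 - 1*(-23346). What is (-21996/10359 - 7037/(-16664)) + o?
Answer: 526753323531/19180264 ≈ 27463.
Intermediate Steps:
o = 27465 (o = 4119 + 23346 = 27465)
(-21996/10359 - 7037/(-16664)) + o = (-21996/10359 - 7037/(-16664)) + 27465 = (-21996*1/10359 - 7037*(-1/16664)) + 27465 = (-2444/1151 + 7037/16664) + 27465 = -32627229/19180264 + 27465 = 526753323531/19180264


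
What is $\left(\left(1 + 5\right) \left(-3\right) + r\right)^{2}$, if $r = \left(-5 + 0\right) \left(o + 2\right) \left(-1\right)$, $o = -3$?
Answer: $529$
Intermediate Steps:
$r = -5$ ($r = \left(-5 + 0\right) \left(-3 + 2\right) \left(-1\right) = \left(-5\right) \left(-1\right) \left(-1\right) = 5 \left(-1\right) = -5$)
$\left(\left(1 + 5\right) \left(-3\right) + r\right)^{2} = \left(\left(1 + 5\right) \left(-3\right) - 5\right)^{2} = \left(6 \left(-3\right) - 5\right)^{2} = \left(-18 - 5\right)^{2} = \left(-23\right)^{2} = 529$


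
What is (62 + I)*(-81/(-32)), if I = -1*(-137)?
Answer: 16119/32 ≈ 503.72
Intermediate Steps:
I = 137
(62 + I)*(-81/(-32)) = (62 + 137)*(-81/(-32)) = 199*(-81*(-1/32)) = 199*(81/32) = 16119/32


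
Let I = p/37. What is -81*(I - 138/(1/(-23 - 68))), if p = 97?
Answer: -37644183/37 ≈ -1.0174e+6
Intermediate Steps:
I = 97/37 ≈ 2.6216
-81*(I - 138/(1/(-23 - 68))) = -81*(97/37 - 138/(1/(-23 - 68))) = -81*(97/37 - 138/(1/(-91))) = -81*(97/37 - 138/(-1/91)) = -81*(97/37 - 138*(-91)) = -81*(97/37 + 12558) = -81*464743/37 = -37644183/37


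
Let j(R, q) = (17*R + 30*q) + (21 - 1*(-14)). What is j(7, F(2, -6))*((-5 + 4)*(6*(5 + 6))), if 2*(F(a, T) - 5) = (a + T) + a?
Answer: -18084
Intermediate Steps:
F(a, T) = 5 + a + T/2 (F(a, T) = 5 + ((a + T) + a)/2 = 5 + ((T + a) + a)/2 = 5 + (T + 2*a)/2 = 5 + (a + T/2) = 5 + a + T/2)
j(R, q) = 35 + 17*R + 30*q (j(R, q) = (17*R + 30*q) + (21 + 14) = (17*R + 30*q) + 35 = 35 + 17*R + 30*q)
j(7, F(2, -6))*((-5 + 4)*(6*(5 + 6))) = (35 + 17*7 + 30*(5 + 2 + (½)*(-6)))*((-5 + 4)*(6*(5 + 6))) = (35 + 119 + 30*(5 + 2 - 3))*(-6*11) = (35 + 119 + 30*4)*(-1*66) = (35 + 119 + 120)*(-66) = 274*(-66) = -18084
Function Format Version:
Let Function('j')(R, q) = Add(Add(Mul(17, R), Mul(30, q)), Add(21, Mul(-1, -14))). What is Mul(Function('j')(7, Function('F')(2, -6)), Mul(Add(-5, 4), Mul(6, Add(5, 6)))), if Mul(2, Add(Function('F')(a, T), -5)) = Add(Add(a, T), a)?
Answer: -18084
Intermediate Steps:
Function('F')(a, T) = Add(5, a, Mul(Rational(1, 2), T)) (Function('F')(a, T) = Add(5, Mul(Rational(1, 2), Add(Add(a, T), a))) = Add(5, Mul(Rational(1, 2), Add(Add(T, a), a))) = Add(5, Mul(Rational(1, 2), Add(T, Mul(2, a)))) = Add(5, Add(a, Mul(Rational(1, 2), T))) = Add(5, a, Mul(Rational(1, 2), T)))
Function('j')(R, q) = Add(35, Mul(17, R), Mul(30, q)) (Function('j')(R, q) = Add(Add(Mul(17, R), Mul(30, q)), Add(21, 14)) = Add(Add(Mul(17, R), Mul(30, q)), 35) = Add(35, Mul(17, R), Mul(30, q)))
Mul(Function('j')(7, Function('F')(2, -6)), Mul(Add(-5, 4), Mul(6, Add(5, 6)))) = Mul(Add(35, Mul(17, 7), Mul(30, Add(5, 2, Mul(Rational(1, 2), -6)))), Mul(Add(-5, 4), Mul(6, Add(5, 6)))) = Mul(Add(35, 119, Mul(30, Add(5, 2, -3))), Mul(-1, Mul(6, 11))) = Mul(Add(35, 119, Mul(30, 4)), Mul(-1, 66)) = Mul(Add(35, 119, 120), -66) = Mul(274, -66) = -18084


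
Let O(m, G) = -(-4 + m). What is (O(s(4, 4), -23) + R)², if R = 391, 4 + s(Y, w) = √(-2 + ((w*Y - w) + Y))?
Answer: (399 - √14)² ≈ 1.5623e+5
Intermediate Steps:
s(Y, w) = -4 + √(-2 + Y - w + Y*w) (s(Y, w) = -4 + √(-2 + ((w*Y - w) + Y)) = -4 + √(-2 + ((Y*w - w) + Y)) = -4 + √(-2 + ((-w + Y*w) + Y)) = -4 + √(-2 + (Y - w + Y*w)) = -4 + √(-2 + Y - w + Y*w))
O(m, G) = 4 - m
(O(s(4, 4), -23) + R)² = ((4 - (-4 + √(-2 + 4 - 1*4 + 4*4))) + 391)² = ((4 - (-4 + √(-2 + 4 - 4 + 16))) + 391)² = ((4 - (-4 + √14)) + 391)² = ((4 + (4 - √14)) + 391)² = ((8 - √14) + 391)² = (399 - √14)²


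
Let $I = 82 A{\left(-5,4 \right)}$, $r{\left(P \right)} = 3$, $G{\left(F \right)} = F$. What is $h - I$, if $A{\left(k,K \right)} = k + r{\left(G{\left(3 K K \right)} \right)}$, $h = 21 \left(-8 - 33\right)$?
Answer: $-697$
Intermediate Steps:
$h = -861$ ($h = 21 \left(-41\right) = -861$)
$A{\left(k,K \right)} = 3 + k$ ($A{\left(k,K \right)} = k + 3 = 3 + k$)
$I = -164$ ($I = 82 \left(3 - 5\right) = 82 \left(-2\right) = -164$)
$h - I = -861 - -164 = -861 + 164 = -697$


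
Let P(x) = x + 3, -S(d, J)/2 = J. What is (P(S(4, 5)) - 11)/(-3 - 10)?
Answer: 18/13 ≈ 1.3846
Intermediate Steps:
S(d, J) = -2*J
P(x) = 3 + x
(P(S(4, 5)) - 11)/(-3 - 10) = ((3 - 2*5) - 11)/(-3 - 10) = ((3 - 10) - 11)/(-13) = (-7 - 11)*(-1/13) = -18*(-1/13) = 18/13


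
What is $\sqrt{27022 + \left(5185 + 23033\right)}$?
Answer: $2 \sqrt{13810} \approx 235.03$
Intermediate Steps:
$\sqrt{27022 + \left(5185 + 23033\right)} = \sqrt{27022 + 28218} = \sqrt{55240} = 2 \sqrt{13810}$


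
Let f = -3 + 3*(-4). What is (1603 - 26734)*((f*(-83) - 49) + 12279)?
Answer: -338640225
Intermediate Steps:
f = -15 (f = -3 - 12 = -15)
(1603 - 26734)*((f*(-83) - 49) + 12279) = (1603 - 26734)*((-15*(-83) - 49) + 12279) = -25131*((1245 - 49) + 12279) = -25131*(1196 + 12279) = -25131*13475 = -338640225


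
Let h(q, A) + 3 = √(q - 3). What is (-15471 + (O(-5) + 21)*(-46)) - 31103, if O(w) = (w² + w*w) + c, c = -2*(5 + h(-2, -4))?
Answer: -49656 + 92*I*√5 ≈ -49656.0 + 205.72*I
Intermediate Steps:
h(q, A) = -3 + √(-3 + q) (h(q, A) = -3 + √(q - 3) = -3 + √(-3 + q))
c = -4 - 2*I*√5 (c = -2*(5 + (-3 + √(-3 - 2))) = -2*(5 + (-3 + √(-5))) = -2*(5 + (-3 + I*√5)) = -2*(2 + I*√5) = -4 - 2*I*√5 ≈ -4.0 - 4.4721*I)
O(w) = -4 + 2*w² - 2*I*√5 (O(w) = (w² + w*w) + (-4 - 2*I*√5) = (w² + w²) + (-4 - 2*I*√5) = 2*w² + (-4 - 2*I*√5) = -4 + 2*w² - 2*I*√5)
(-15471 + (O(-5) + 21)*(-46)) - 31103 = (-15471 + ((-4 + 2*(-5)² - 2*I*√5) + 21)*(-46)) - 31103 = (-15471 + ((-4 + 2*25 - 2*I*√5) + 21)*(-46)) - 31103 = (-15471 + ((-4 + 50 - 2*I*√5) + 21)*(-46)) - 31103 = (-15471 + ((46 - 2*I*√5) + 21)*(-46)) - 31103 = (-15471 + (67 - 2*I*√5)*(-46)) - 31103 = (-15471 + (-3082 + 92*I*√5)) - 31103 = (-18553 + 92*I*√5) - 31103 = -49656 + 92*I*√5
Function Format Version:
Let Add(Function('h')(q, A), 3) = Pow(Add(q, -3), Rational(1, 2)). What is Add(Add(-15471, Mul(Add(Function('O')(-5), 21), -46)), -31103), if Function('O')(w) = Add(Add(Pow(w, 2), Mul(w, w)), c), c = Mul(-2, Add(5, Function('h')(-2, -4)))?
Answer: Add(-49656, Mul(92, I, Pow(5, Rational(1, 2)))) ≈ Add(-49656., Mul(205.72, I))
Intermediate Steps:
Function('h')(q, A) = Add(-3, Pow(Add(-3, q), Rational(1, 2))) (Function('h')(q, A) = Add(-3, Pow(Add(q, -3), Rational(1, 2))) = Add(-3, Pow(Add(-3, q), Rational(1, 2))))
c = Add(-4, Mul(-2, I, Pow(5, Rational(1, 2)))) (c = Mul(-2, Add(5, Add(-3, Pow(Add(-3, -2), Rational(1, 2))))) = Mul(-2, Add(5, Add(-3, Pow(-5, Rational(1, 2))))) = Mul(-2, Add(5, Add(-3, Mul(I, Pow(5, Rational(1, 2)))))) = Mul(-2, Add(2, Mul(I, Pow(5, Rational(1, 2))))) = Add(-4, Mul(-2, I, Pow(5, Rational(1, 2)))) ≈ Add(-4.0000, Mul(-4.4721, I)))
Function('O')(w) = Add(-4, Mul(2, Pow(w, 2)), Mul(-2, I, Pow(5, Rational(1, 2)))) (Function('O')(w) = Add(Add(Pow(w, 2), Mul(w, w)), Add(-4, Mul(-2, I, Pow(5, Rational(1, 2))))) = Add(Add(Pow(w, 2), Pow(w, 2)), Add(-4, Mul(-2, I, Pow(5, Rational(1, 2))))) = Add(Mul(2, Pow(w, 2)), Add(-4, Mul(-2, I, Pow(5, Rational(1, 2))))) = Add(-4, Mul(2, Pow(w, 2)), Mul(-2, I, Pow(5, Rational(1, 2)))))
Add(Add(-15471, Mul(Add(Function('O')(-5), 21), -46)), -31103) = Add(Add(-15471, Mul(Add(Add(-4, Mul(2, Pow(-5, 2)), Mul(-2, I, Pow(5, Rational(1, 2)))), 21), -46)), -31103) = Add(Add(-15471, Mul(Add(Add(-4, Mul(2, 25), Mul(-2, I, Pow(5, Rational(1, 2)))), 21), -46)), -31103) = Add(Add(-15471, Mul(Add(Add(-4, 50, Mul(-2, I, Pow(5, Rational(1, 2)))), 21), -46)), -31103) = Add(Add(-15471, Mul(Add(Add(46, Mul(-2, I, Pow(5, Rational(1, 2)))), 21), -46)), -31103) = Add(Add(-15471, Mul(Add(67, Mul(-2, I, Pow(5, Rational(1, 2)))), -46)), -31103) = Add(Add(-15471, Add(-3082, Mul(92, I, Pow(5, Rational(1, 2))))), -31103) = Add(Add(-18553, Mul(92, I, Pow(5, Rational(1, 2)))), -31103) = Add(-49656, Mul(92, I, Pow(5, Rational(1, 2))))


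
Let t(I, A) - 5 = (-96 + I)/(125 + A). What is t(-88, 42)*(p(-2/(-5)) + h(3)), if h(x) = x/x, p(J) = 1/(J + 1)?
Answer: 1116/167 ≈ 6.6826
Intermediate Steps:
p(J) = 1/(1 + J)
h(x) = 1
t(I, A) = 5 + (-96 + I)/(125 + A)
t(-88, 42)*(p(-2/(-5)) + h(3)) = ((529 - 88 + 5*42)/(125 + 42))*(1/(1 - 2/(-5)) + 1) = ((529 - 88 + 210)/167)*(1/(1 - 2*(-⅕)) + 1) = ((1/167)*651)*(1/(1 + ⅖) + 1) = 651*(1/(7/5) + 1)/167 = 651*(5/7 + 1)/167 = (651/167)*(12/7) = 1116/167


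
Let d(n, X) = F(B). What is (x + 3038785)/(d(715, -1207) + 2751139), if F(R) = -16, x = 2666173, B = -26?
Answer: 5704958/2751123 ≈ 2.0737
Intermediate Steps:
d(n, X) = -16
(x + 3038785)/(d(715, -1207) + 2751139) = (2666173 + 3038785)/(-16 + 2751139) = 5704958/2751123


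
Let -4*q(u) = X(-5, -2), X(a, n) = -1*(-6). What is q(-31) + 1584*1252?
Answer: 3966333/2 ≈ 1.9832e+6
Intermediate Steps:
X(a, n) = 6
q(u) = -3/2 (q(u) = -¼*6 = -3/2)
q(-31) + 1584*1252 = -3/2 + 1584*1252 = -3/2 + 1983168 = 3966333/2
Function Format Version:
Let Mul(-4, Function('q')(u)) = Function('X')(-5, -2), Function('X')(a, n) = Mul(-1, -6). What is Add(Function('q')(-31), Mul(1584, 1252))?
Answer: Rational(3966333, 2) ≈ 1.9832e+6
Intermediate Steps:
Function('X')(a, n) = 6
Function('q')(u) = Rational(-3, 2) (Function('q')(u) = Mul(Rational(-1, 4), 6) = Rational(-3, 2))
Add(Function('q')(-31), Mul(1584, 1252)) = Add(Rational(-3, 2), Mul(1584, 1252)) = Add(Rational(-3, 2), 1983168) = Rational(3966333, 2)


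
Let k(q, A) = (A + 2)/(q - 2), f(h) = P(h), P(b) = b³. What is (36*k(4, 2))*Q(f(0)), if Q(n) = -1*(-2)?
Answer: 144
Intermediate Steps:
f(h) = h³
k(q, A) = (2 + A)/(-2 + q)
Q(n) = 2
(36*k(4, 2))*Q(f(0)) = (36*((2 + 2)/(-2 + 4)))*2 = (36*(4/2))*2 = (36*((½)*4))*2 = (36*2)*2 = 72*2 = 144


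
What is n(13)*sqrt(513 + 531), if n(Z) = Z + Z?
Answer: 156*sqrt(29) ≈ 840.09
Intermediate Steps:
n(Z) = 2*Z
n(13)*sqrt(513 + 531) = (2*13)*sqrt(513 + 531) = 26*sqrt(1044) = 26*(6*sqrt(29)) = 156*sqrt(29)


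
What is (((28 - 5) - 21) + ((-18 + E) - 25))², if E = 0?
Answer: 1681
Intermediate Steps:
(((28 - 5) - 21) + ((-18 + E) - 25))² = (((28 - 5) - 21) + ((-18 + 0) - 25))² = ((23 - 21) + (-18 - 25))² = (2 - 43)² = (-41)² = 1681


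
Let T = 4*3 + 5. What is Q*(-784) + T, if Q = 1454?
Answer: -1139919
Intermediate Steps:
T = 17 (T = 12 + 5 = 17)
Q*(-784) + T = 1454*(-784) + 17 = -1139936 + 17 = -1139919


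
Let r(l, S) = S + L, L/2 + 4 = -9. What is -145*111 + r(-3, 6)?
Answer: -16115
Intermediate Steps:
L = -26 (L = -8 + 2*(-9) = -8 - 18 = -26)
r(l, S) = -26 + S (r(l, S) = S - 26 = -26 + S)
-145*111 + r(-3, 6) = -145*111 + (-26 + 6) = -16095 - 20 = -16115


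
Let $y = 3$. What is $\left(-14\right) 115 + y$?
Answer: $-1607$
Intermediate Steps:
$\left(-14\right) 115 + y = \left(-14\right) 115 + 3 = -1610 + 3 = -1607$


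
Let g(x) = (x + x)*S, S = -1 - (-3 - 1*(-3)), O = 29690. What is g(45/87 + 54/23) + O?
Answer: 19799408/667 ≈ 29684.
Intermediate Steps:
S = -1 (S = -1 - (-3 + 3) = -1 - 1*0 = -1 + 0 = -1)
g(x) = -2*x (g(x) = (x + x)*(-1) = (2*x)*(-1) = -2*x)
g(45/87 + 54/23) + O = -2*(45/87 + 54/23) + 29690 = -2*(45*(1/87) + 54*(1/23)) + 29690 = -2*(15/29 + 54/23) + 29690 = -2*1911/667 + 29690 = -3822/667 + 29690 = 19799408/667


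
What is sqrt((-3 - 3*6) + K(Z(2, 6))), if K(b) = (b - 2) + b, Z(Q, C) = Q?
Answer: I*sqrt(19) ≈ 4.3589*I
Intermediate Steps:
K(b) = -2 + 2*b (K(b) = (-2 + b) + b = -2 + 2*b)
sqrt((-3 - 3*6) + K(Z(2, 6))) = sqrt((-3 - 3*6) + (-2 + 2*2)) = sqrt((-3 - 18) + (-2 + 4)) = sqrt(-21 + 2) = sqrt(-19) = I*sqrt(19)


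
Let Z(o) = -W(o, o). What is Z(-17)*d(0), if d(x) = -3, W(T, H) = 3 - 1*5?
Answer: -6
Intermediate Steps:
W(T, H) = -2 (W(T, H) = 3 - 5 = -2)
Z(o) = 2 (Z(o) = -1*(-2) = 2)
Z(-17)*d(0) = 2*(-3) = -6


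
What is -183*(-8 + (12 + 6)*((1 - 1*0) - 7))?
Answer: 21228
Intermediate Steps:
-183*(-8 + (12 + 6)*((1 - 1*0) - 7)) = -183*(-8 + 18*((1 + 0) - 7)) = -183*(-8 + 18*(1 - 7)) = -183*(-8 + 18*(-6)) = -183*(-8 - 108) = -183*(-116) = 21228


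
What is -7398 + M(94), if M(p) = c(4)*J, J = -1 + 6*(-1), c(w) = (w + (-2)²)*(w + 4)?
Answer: -7846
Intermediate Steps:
c(w) = (4 + w)² (c(w) = (w + 4)*(4 + w) = (4 + w)*(4 + w) = (4 + w)²)
J = -7 (J = -1 - 6 = -7)
M(p) = -448 (M(p) = (4 + 4)²*(-7) = 8²*(-7) = 64*(-7) = -448)
-7398 + M(94) = -7398 - 448 = -7846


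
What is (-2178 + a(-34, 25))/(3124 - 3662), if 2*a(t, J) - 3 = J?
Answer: 1082/269 ≈ 4.0223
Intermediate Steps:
a(t, J) = 3/2 + J/2
(-2178 + a(-34, 25))/(3124 - 3662) = (-2178 + (3/2 + (1/2)*25))/(3124 - 3662) = (-2178 + (3/2 + 25/2))/(-538) = (-2178 + 14)*(-1/538) = -2164*(-1/538) = 1082/269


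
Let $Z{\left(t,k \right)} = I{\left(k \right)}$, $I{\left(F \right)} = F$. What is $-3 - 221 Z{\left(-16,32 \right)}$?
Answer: $-7075$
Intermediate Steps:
$Z{\left(t,k \right)} = k$
$-3 - 221 Z{\left(-16,32 \right)} = -3 - 7072 = -7075$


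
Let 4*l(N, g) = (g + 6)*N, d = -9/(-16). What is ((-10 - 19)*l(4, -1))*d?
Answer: -1305/16 ≈ -81.563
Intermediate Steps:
d = 9/16 (d = -9*(-1/16) = 9/16 ≈ 0.56250)
l(N, g) = N*(6 + g)/4 (l(N, g) = ((g + 6)*N)/4 = ((6 + g)*N)/4 = (N*(6 + g))/4 = N*(6 + g)/4)
((-10 - 19)*l(4, -1))*d = ((-10 - 19)*((¼)*4*(6 - 1)))*(9/16) = -29*4*5/4*(9/16) = -29*5*(9/16) = -145*9/16 = -1305/16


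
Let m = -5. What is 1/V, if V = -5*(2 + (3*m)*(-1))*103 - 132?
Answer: -1/8887 ≈ -0.00011252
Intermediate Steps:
V = -8887 (V = -5*(2 + (3*(-5))*(-1))*103 - 132 = -5*(2 - 15*(-1))*103 - 132 = -5*(2 + 15)*103 - 132 = -5*17*103 - 132 = -85*103 - 132 = -8755 - 132 = -8887)
1/V = 1/(-8887) = -1/8887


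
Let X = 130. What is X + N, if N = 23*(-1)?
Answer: 107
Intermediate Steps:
N = -23
X + N = 130 - 23 = 107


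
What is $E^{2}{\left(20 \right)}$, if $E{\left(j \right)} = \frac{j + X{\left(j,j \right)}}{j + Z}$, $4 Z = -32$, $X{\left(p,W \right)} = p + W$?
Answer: $25$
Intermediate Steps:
$X{\left(p,W \right)} = W + p$
$Z = -8$ ($Z = \frac{1}{4} \left(-32\right) = -8$)
$E{\left(j \right)} = \frac{3 j}{-8 + j}$ ($E{\left(j \right)} = \frac{j + \left(j + j\right)}{j - 8} = \frac{j + 2 j}{-8 + j} = \frac{3 j}{-8 + j}$)
$E^{2}{\left(20 \right)} = \left(3 \cdot 20 \frac{1}{-8 + 20}\right)^{2} = \left(3 \cdot 20 \cdot \frac{1}{12}\right)^{2} = 5^{2} = 25$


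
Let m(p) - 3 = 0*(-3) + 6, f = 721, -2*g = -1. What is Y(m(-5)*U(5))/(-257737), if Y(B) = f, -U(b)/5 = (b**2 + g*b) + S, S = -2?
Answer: -721/257737 ≈ -0.0027974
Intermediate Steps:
g = 1/2 (g = -1/2*(-1) = 1/2 ≈ 0.50000)
U(b) = 10 - 5*b**2 - 5*b/2 (U(b) = -5*((b**2 + b/2) - 2) = -5*(-2 + b**2 + b/2) = 10 - 5*b**2 - 5*b/2)
m(p) = 9 (m(p) = 3 + (0*(-3) + 6) = 3 + (0 + 6) = 3 + 6 = 9)
Y(B) = 721
Y(m(-5)*U(5))/(-257737) = 721/(-257737) = 721*(-1/257737) = -721/257737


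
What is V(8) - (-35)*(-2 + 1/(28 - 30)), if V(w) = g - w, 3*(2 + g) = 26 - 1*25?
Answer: -583/6 ≈ -97.167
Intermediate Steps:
g = -5/3 (g = -2 + (26 - 1*25)/3 = -2 + (26 - 25)/3 = -2 + (⅓)*1 = -2 + ⅓ = -5/3 ≈ -1.6667)
V(w) = -5/3 - w
V(8) - (-35)*(-2 + 1/(28 - 30)) = (-5/3 - 1*8) - (-35)*(-2 + 1/(28 - 30)) = (-5/3 - 8) - (-35)*(-2 + 1/(-2)) = -29/3 - (-35)*(-2 - ½) = -29/3 - (-35)*(-5)/2 = -29/3 - 1*175/2 = -29/3 - 175/2 = -583/6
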